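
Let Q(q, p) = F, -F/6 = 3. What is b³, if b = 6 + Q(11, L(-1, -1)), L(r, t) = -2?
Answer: -1728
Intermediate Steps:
F = -18 (F = -6*3 = -18)
Q(q, p) = -18
b = -12 (b = 6 - 18 = -12)
b³ = (-12)³ = -1728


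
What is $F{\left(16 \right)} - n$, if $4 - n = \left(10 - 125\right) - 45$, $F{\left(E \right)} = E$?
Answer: $-148$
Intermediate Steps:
$n = 164$ ($n = 4 - \left(\left(10 - 125\right) - 45\right) = 4 - \left(-115 - 45\right) = 4 - -160 = 4 + 160 = 164$)
$F{\left(16 \right)} - n = 16 - 164 = -148$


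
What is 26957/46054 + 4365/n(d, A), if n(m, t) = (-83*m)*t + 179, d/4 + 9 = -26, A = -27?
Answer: 8251638167/14440738294 ≈ 0.57141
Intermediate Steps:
d = -140 (d = -36 + 4*(-26) = -36 - 104 = -140)
n(m, t) = 179 - 83*m*t (n(m, t) = -83*m*t + 179 = 179 - 83*m*t)
26957/46054 + 4365/n(d, A) = 26957/46054 + 4365/(179 - 83*(-140)*(-27)) = 26957*(1/46054) + 4365/(179 - 313740) = 26957/46054 + 4365/(-313561) = 26957/46054 + 4365*(-1/313561) = 26957/46054 - 4365/313561 = 8251638167/14440738294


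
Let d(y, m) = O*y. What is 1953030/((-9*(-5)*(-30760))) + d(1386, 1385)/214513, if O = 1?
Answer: -13901060773/9897629820 ≈ -1.4045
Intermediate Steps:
d(y, m) = y (d(y, m) = 1*y = y)
1953030/((-9*(-5)*(-30760))) + d(1386, 1385)/214513 = 1953030/((-9*(-5)*(-30760))) + 1386/214513 = 1953030/((45*(-30760))) + 1386*(1/214513) = 1953030/(-1384200) + 1386/214513 = 1953030*(-1/1384200) + 1386/214513 = -65101/46140 + 1386/214513 = -13901060773/9897629820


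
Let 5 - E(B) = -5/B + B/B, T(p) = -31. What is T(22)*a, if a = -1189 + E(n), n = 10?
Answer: 73439/2 ≈ 36720.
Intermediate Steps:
E(B) = 4 + 5/B (E(B) = 5 - (-5/B + B/B) = 5 - (-5/B + 1) = 5 - (1 - 5/B) = 5 + (-1 + 5/B) = 4 + 5/B)
a = -2369/2 (a = -1189 + (4 + 5/10) = -1189 + (4 + 5*(⅒)) = -1189 + (4 + ½) = -1189 + 9/2 = -2369/2 ≈ -1184.5)
T(22)*a = -31*(-2369/2) = 73439/2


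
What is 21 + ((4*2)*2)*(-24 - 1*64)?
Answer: -1387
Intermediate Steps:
21 + ((4*2)*2)*(-24 - 1*64) = 21 + (8*2)*(-24 - 64) = 21 + 16*(-88) = 21 - 1408 = -1387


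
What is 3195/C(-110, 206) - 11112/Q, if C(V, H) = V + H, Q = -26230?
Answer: 14145267/419680 ≈ 33.705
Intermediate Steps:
C(V, H) = H + V
3195/C(-110, 206) - 11112/Q = 3195/(206 - 110) - 11112/(-26230) = 3195/96 - 11112*(-1/26230) = 3195*(1/96) + 5556/13115 = 1065/32 + 5556/13115 = 14145267/419680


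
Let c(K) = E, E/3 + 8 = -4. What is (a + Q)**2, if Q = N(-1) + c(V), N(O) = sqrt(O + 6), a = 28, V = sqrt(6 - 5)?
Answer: (-8 + sqrt(5))**2 ≈ 33.223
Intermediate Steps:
V = 1 (V = sqrt(1) = 1)
E = -36 (E = -24 + 3*(-4) = -24 - 12 = -36)
c(K) = -36
N(O) = sqrt(6 + O)
Q = -36 + sqrt(5) (Q = sqrt(6 - 1) - 36 = sqrt(5) - 36 = -36 + sqrt(5) ≈ -33.764)
(a + Q)**2 = (28 + (-36 + sqrt(5)))**2 = (-8 + sqrt(5))**2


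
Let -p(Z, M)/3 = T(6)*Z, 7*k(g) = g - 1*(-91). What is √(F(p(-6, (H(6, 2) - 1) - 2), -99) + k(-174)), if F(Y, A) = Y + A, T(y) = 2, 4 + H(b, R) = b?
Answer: 2*I*√917/7 ≈ 8.652*I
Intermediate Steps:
H(b, R) = -4 + b
k(g) = 13 + g/7 (k(g) = (g - 1*(-91))/7 = (g + 91)/7 = (91 + g)/7 = 13 + g/7)
p(Z, M) = -6*Z
F(Y, A) = A + Y
√(F(p(-6, (H(6, 2) - 1) - 2), -99) + k(-174)) = √((-99 - 6*(-6)) + (13 + (⅐)*(-174))) = √((-99 + 36) + (13 - 174/7)) = √(-63 - 83/7) = √(-524/7) = 2*I*√917/7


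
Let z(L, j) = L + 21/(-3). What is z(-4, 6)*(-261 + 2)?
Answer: 2849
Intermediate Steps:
z(L, j) = -7 + L (z(L, j) = L + 21*(-⅓) = L - 7 = -7 + L)
z(-4, 6)*(-261 + 2) = (-7 - 4)*(-261 + 2) = -11*(-259) = 2849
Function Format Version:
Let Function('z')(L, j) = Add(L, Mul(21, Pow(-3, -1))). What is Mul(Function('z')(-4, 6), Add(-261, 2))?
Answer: 2849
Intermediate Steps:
Function('z')(L, j) = Add(-7, L) (Function('z')(L, j) = Add(L, Mul(21, Rational(-1, 3))) = Add(L, -7) = Add(-7, L))
Mul(Function('z')(-4, 6), Add(-261, 2)) = Mul(Add(-7, -4), Add(-261, 2)) = Mul(-11, -259) = 2849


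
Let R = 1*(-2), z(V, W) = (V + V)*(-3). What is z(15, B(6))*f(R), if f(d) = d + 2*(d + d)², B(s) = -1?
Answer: -2700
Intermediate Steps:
z(V, W) = -6*V (z(V, W) = (2*V)*(-3) = -6*V)
R = -2
f(d) = d + 8*d² (f(d) = d + 2*(2*d)² = d + 2*(4*d²) = d + 8*d²)
z(15, B(6))*f(R) = (-6*15)*(-2*(1 + 8*(-2))) = -(-180)*(1 - 16) = -(-180)*(-15) = -90*30 = -2700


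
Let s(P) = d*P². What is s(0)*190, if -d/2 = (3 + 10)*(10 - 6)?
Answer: 0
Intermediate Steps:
d = -104 (d = -2*(3 + 10)*(10 - 6) = -26*4 = -2*52 = -104)
s(P) = -104*P²
s(0)*190 = -104*0²*190 = -104*0*190 = 0*190 = 0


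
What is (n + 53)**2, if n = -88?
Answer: 1225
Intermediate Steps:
(n + 53)**2 = (-88 + 53)**2 = (-35)**2 = 1225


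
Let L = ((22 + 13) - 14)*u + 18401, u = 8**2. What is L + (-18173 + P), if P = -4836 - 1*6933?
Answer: -10197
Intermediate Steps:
u = 64
P = -11769 (P = -4836 - 6933 = -11769)
L = 19745 (L = ((22 + 13) - 14)*64 + 18401 = (35 - 14)*64 + 18401 = 21*64 + 18401 = 1344 + 18401 = 19745)
L + (-18173 + P) = 19745 + (-18173 - 11769) = 19745 - 29942 = -10197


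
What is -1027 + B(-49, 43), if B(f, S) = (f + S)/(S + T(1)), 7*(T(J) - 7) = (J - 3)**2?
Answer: -60600/59 ≈ -1027.1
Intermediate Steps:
T(J) = 7 + (-3 + J)**2/7 (T(J) = 7 + (J - 3)**2/7 = 7 + (-3 + J)**2/7)
B(f, S) = (S + f)/(53/7 + S) (B(f, S) = (f + S)/(S + (7 + (-3 + 1)**2/7)) = (S + f)/(S + (7 + (1/7)*(-2)**2)) = (S + f)/(S + (7 + (1/7)*4)) = (S + f)/(S + (7 + 4/7)) = (S + f)/(S + 53/7) = (S + f)/(53/7 + S))
-1027 + B(-49, 43) = -1027 + 7*(43 - 49)/(53 + 7*43) = -1027 + 7*(-6)/(53 + 301) = -1027 + 7*(-6)/354 = -1027 + 7*(1/354)*(-6) = -1027 - 7/59 = -60600/59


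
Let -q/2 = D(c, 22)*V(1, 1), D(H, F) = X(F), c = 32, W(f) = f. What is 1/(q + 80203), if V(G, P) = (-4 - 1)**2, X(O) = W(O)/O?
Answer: 1/80153 ≈ 1.2476e-5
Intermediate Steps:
X(O) = 1 (X(O) = O/O = 1)
V(G, P) = 25 (V(G, P) = (-5)**2 = 25)
D(H, F) = 1
q = -50 (q = -2*25 = -50)
1/(q + 80203) = 1/(-50 + 80203) = 1/80153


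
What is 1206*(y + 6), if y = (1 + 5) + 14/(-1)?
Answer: -2412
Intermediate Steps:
y = -8 (y = 6 + 14*(-1) = 6 - 14 = -8)
1206*(y + 6) = 1206*(-8 + 6) = 1206*(-2) = -2412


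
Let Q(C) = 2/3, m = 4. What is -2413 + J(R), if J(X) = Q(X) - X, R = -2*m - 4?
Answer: -7201/3 ≈ -2400.3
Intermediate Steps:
R = -12 (R = -2*4 - 4 = -8 - 4 = -12)
Q(C) = ⅔ (Q(C) = 2*(⅓) = ⅔)
J(X) = ⅔ - X
-2413 + J(R) = -2413 + (⅔ - 1*(-12)) = -2413 + (⅔ + 12) = -2413 + 38/3 = -7201/3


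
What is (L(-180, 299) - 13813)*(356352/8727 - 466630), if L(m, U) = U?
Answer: 18342658771404/2909 ≈ 6.3055e+9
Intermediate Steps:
(L(-180, 299) - 13813)*(356352/8727 - 466630) = (299 - 13813)*(356352/8727 - 466630) = -13514*(356352*(1/8727) - 466630) = -13514*(118784/2909 - 466630) = -13514*(-1357307886/2909) = 18342658771404/2909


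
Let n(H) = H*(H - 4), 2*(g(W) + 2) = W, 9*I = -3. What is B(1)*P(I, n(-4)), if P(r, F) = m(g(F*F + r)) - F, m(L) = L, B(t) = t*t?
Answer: 2867/6 ≈ 477.83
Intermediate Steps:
B(t) = t²
I = -⅓ (I = (⅑)*(-3) = -⅓ ≈ -0.33333)
g(W) = -2 + W/2
n(H) = H*(-4 + H)
P(r, F) = -2 + r/2 + F²/2 - F (P(r, F) = (-2 + (F*F + r)/2) - F = (-2 + (F² + r)/2) - F = (-2 + (r + F²)/2) - F = (-2 + (r/2 + F²/2)) - F = (-2 + r/2 + F²/2) - F = -2 + r/2 + F²/2 - F)
B(1)*P(I, n(-4)) = 1²*(-2 + (½)*(-⅓) + (-4*(-4 - 4))²/2 - (-4)*(-4 - 4)) = 1*(-2 - ⅙ + (-4*(-8))²/2 - (-4)*(-8)) = 1*(-2 - ⅙ + (½)*32² - 1*32) = 1*(-2 - ⅙ + (½)*1024 - 32) = 1*(-2 - ⅙ + 512 - 32) = 1*(2867/6) = 2867/6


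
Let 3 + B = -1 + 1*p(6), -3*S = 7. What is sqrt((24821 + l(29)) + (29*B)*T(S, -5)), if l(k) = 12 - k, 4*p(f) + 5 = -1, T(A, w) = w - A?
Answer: 2*sqrt(56766)/3 ≈ 158.84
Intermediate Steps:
S = -7/3 (S = -1/3*7 = -7/3 ≈ -2.3333)
p(f) = -3/2 (p(f) = -5/4 + (1/4)*(-1) = -5/4 - 1/4 = -3/2)
B = -11/2 (B = -3 + (-1 + 1*(-3/2)) = -3 + (-1 - 3/2) = -3 - 5/2 = -11/2 ≈ -5.5000)
sqrt((24821 + l(29)) + (29*B)*T(S, -5)) = sqrt((24821 + (12 - 1*29)) + (29*(-11/2))*(-5 - 1*(-7/3))) = sqrt((24821 + (12 - 29)) - 319*(-5 + 7/3)/2) = sqrt((24821 - 17) - 319/2*(-8/3)) = sqrt(24804 + 1276/3) = sqrt(75688/3) = 2*sqrt(56766)/3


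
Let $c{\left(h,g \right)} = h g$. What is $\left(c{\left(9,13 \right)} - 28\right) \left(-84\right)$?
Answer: $-7476$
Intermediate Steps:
$c{\left(h,g \right)} = g h$
$\left(c{\left(9,13 \right)} - 28\right) \left(-84\right) = \left(13 \cdot 9 - 28\right) \left(-84\right) = \left(117 - 28\right) \left(-84\right) = 89 \left(-84\right) = -7476$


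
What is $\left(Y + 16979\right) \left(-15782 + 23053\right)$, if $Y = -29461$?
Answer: $-90756622$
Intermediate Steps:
$\left(Y + 16979\right) \left(-15782 + 23053\right) = \left(-29461 + 16979\right) \left(-15782 + 23053\right) = \left(-12482\right) 7271 = -90756622$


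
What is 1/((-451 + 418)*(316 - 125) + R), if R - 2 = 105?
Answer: -1/6196 ≈ -0.00016139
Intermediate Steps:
R = 107 (R = 2 + 105 = 107)
1/((-451 + 418)*(316 - 125) + R) = 1/((-451 + 418)*(316 - 125) + 107) = 1/(-33*191 + 107) = 1/(-6303 + 107) = 1/(-6196) = -1/6196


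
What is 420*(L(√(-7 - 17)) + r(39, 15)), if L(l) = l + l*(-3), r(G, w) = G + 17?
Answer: 23520 - 1680*I*√6 ≈ 23520.0 - 4115.1*I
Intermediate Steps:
r(G, w) = 17 + G
L(l) = -2*l (L(l) = l - 3*l = -2*l)
420*(L(√(-7 - 17)) + r(39, 15)) = 420*(-2*√(-7 - 17) + (17 + 39)) = 420*(-4*I*√6 + 56) = 420*(56 - 4*I*√6) = 23520 - 1680*I*√6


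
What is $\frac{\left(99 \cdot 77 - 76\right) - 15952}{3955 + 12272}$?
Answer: $- \frac{8405}{16227} \approx -0.51796$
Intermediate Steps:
$\frac{\left(99 \cdot 77 - 76\right) - 15952}{3955 + 12272} = \frac{\left(7623 - 76\right) - 15952}{16227} = \left(7547 - 15952\right) \frac{1}{16227} = \left(-8405\right) \frac{1}{16227} = - \frac{8405}{16227}$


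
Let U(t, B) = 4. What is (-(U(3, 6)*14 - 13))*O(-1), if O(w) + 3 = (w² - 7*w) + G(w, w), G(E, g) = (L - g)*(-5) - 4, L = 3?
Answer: 817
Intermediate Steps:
G(E, g) = -19 + 5*g (G(E, g) = (3 - g)*(-5) - 4 = (-15 + 5*g) - 4 = -19 + 5*g)
O(w) = -22 + w² - 2*w (O(w) = -3 + ((w² - 7*w) + (-19 + 5*w)) = -3 + (-19 + w² - 2*w) = -22 + w² - 2*w)
(-(U(3, 6)*14 - 13))*O(-1) = (-(4*14 - 13))*(-22 + (-1)² - 2*(-1)) = (-(56 - 13))*(-22 + 1 + 2) = -1*43*(-19) = -43*(-19) = 817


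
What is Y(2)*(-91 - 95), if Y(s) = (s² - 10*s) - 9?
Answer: 4650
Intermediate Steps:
Y(s) = -9 + s² - 10*s
Y(2)*(-91 - 95) = (-9 + 2² - 10*2)*(-91 - 95) = (-9 + 4 - 20)*(-186) = -25*(-186) = 4650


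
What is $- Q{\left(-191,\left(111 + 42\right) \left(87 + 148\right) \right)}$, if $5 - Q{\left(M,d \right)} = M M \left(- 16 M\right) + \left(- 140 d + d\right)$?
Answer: $106488186$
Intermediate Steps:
$Q{\left(M,d \right)} = 5 + 16 M^{3} + 139 d$ ($Q{\left(M,d \right)} = 5 - \left(M M \left(- 16 M\right) + \left(- 140 d + d\right)\right) = 5 - \left(M^{2} \left(- 16 M\right) - 139 d\right) = 5 - \left(- 16 M^{3} - 139 d\right) = 5 - \left(- 139 d - 16 M^{3}\right) = 5 + \left(16 M^{3} + 139 d\right) = 5 + 16 M^{3} + 139 d$)
$- Q{\left(-191,\left(111 + 42\right) \left(87 + 148\right) \right)} = - (5 + 16 \left(-191\right)^{3} + 139 \left(111 + 42\right) \left(87 + 148\right)) = - (5 + 16 \left(-6967871\right) + 139 \cdot 153 \cdot 235) = - (5 - 111485936 + 139 \cdot 35955) = - (5 - 111485936 + 4997745) = \left(-1\right) \left(-106488186\right) = 106488186$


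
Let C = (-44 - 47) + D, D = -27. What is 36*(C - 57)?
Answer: -6300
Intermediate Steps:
C = -118 (C = (-44 - 47) - 27 = -91 - 27 = -118)
36*(C - 57) = 36*(-118 - 57) = 36*(-175) = -6300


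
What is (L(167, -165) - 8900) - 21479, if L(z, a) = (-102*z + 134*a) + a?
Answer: -69688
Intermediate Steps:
L(z, a) = -102*z + 135*a
(L(167, -165) - 8900) - 21479 = ((-102*167 + 135*(-165)) - 8900) - 21479 = ((-17034 - 22275) - 8900) - 21479 = (-39309 - 8900) - 21479 = -48209 - 21479 = -69688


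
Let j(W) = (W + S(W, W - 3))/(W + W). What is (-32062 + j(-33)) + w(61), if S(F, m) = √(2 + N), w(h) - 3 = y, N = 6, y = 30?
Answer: -64057/2 - √2/33 ≈ -32029.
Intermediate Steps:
w(h) = 33 (w(h) = 3 + 30 = 33)
S(F, m) = 2*√2 (S(F, m) = √(2 + 6) = √8 = 2*√2)
j(W) = (W + 2*√2)/(2*W) (j(W) = (W + 2*√2)/(W + W) = (W + 2*√2)/((2*W)) = (W + 2*√2)*(1/(2*W)) = (W + 2*√2)/(2*W))
(-32062 + j(-33)) + w(61) = (-32062 + (√2 + (½)*(-33))/(-33)) + 33 = (-32062 - (√2 - 33/2)/33) + 33 = (-32062 - (-33/2 + √2)/33) + 33 = (-32062 + (½ - √2/33)) + 33 = (-64123/2 - √2/33) + 33 = -64057/2 - √2/33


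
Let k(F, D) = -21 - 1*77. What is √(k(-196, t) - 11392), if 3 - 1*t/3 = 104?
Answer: I*√11490 ≈ 107.19*I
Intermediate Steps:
t = -303 (t = 9 - 3*104 = 9 - 312 = -303)
k(F, D) = -98 (k(F, D) = -21 - 77 = -98)
√(k(-196, t) - 11392) = √(-98 - 11392) = √(-11490) = I*√11490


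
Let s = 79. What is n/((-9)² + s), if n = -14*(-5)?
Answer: 7/16 ≈ 0.43750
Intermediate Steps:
n = 70
n/((-9)² + s) = 70/((-9)² + 79) = 70/(81 + 79) = 70/160 = (1/160)*70 = 7/16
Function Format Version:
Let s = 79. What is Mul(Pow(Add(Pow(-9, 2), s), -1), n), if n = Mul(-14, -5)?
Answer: Rational(7, 16) ≈ 0.43750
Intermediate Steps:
n = 70
Mul(Pow(Add(Pow(-9, 2), s), -1), n) = Mul(Pow(Add(Pow(-9, 2), 79), -1), 70) = Mul(Pow(Add(81, 79), -1), 70) = Mul(Pow(160, -1), 70) = Mul(Rational(1, 160), 70) = Rational(7, 16)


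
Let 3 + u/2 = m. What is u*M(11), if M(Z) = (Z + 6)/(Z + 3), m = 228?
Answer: 3825/7 ≈ 546.43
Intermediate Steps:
u = 450 (u = -6 + 2*228 = -6 + 456 = 450)
M(Z) = (6 + Z)/(3 + Z)
u*M(11) = 450*((6 + 11)/(3 + 11)) = 450*(17/14) = 3825/7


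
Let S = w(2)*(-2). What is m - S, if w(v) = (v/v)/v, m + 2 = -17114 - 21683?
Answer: -38798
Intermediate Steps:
m = -38799 (m = -2 + (-17114 - 21683) = -2 - 38797 = -38799)
w(v) = 1/v
S = -1 (S = -2/2 = (1/2)*(-2) = -1)
m - S = -38799 - 1*(-1) = -38799 + 1 = -38798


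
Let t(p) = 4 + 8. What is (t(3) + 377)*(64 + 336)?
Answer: 155600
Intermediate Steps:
t(p) = 12
(t(3) + 377)*(64 + 336) = (12 + 377)*(64 + 336) = 389*400 = 155600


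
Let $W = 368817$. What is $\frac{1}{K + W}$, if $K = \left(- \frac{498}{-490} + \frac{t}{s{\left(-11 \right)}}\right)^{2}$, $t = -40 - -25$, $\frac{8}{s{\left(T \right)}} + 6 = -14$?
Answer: $\frac{240100}{88909151829} \approx 2.7005 \cdot 10^{-6}$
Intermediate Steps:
$s{\left(T \right)} = - \frac{2}{5}$ ($s{\left(T \right)} = \frac{8}{-6 - 14} = \frac{8}{-20} = 8 \left(- \frac{1}{20}\right) = - \frac{2}{5}$)
$t = -15$ ($t = -40 + 25 = -15$)
$K = \frac{356190129}{240100}$ ($K = \left(- \frac{498}{-490} - \frac{15}{- \frac{2}{5}}\right)^{2} = \left(\left(-498\right) \left(- \frac{1}{490}\right) - - \frac{75}{2}\right)^{2} = \left(\frac{249}{245} + \frac{75}{2}\right)^{2} = \left(\frac{18873}{490}\right)^{2} = \frac{356190129}{240100} \approx 1483.5$)
$\frac{1}{K + W} = \frac{1}{\frac{356190129}{240100} + 368817} = \frac{1}{\frac{88909151829}{240100}} = \frac{240100}{88909151829}$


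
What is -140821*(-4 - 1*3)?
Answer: 985747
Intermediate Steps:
-140821*(-4 - 1*3) = -140821*(-4 - 3) = -140821*(-7) = 985747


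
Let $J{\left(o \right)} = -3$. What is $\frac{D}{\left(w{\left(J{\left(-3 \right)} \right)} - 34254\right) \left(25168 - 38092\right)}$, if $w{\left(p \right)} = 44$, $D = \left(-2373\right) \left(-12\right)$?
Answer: $\frac{791}{12281390} \approx 6.4406 \cdot 10^{-5}$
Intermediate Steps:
$D = 28476$
$\frac{D}{\left(w{\left(J{\left(-3 \right)} \right)} - 34254\right) \left(25168 - 38092\right)} = \frac{28476}{\left(44 - 34254\right) \left(25168 - 38092\right)} = \frac{28476}{\left(-34210\right) \left(-12924\right)} = \frac{28476}{442130040} = 28476 \cdot \frac{1}{442130040} = \frac{791}{12281390}$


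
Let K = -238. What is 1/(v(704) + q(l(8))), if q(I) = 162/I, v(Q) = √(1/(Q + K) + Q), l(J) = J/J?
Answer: 25164/3967213 - √152878290/11901639 ≈ 0.0053041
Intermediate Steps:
l(J) = 1
v(Q) = √(Q + 1/(-238 + Q)) (v(Q) = √(1/(Q - 238) + Q) = √(1/(-238 + Q) + Q) = √(Q + 1/(-238 + Q)))
1/(v(704) + q(l(8))) = 1/(√((1 + 704*(-238 + 704))/(-238 + 704)) + 162/1) = 1/(√((1 + 704*466)/466) + 162*1) = 1/(√((1 + 328064)/466) + 162) = 1/(√((1/466)*328065) + 162) = 1/(√(328065/466) + 162) = 1/(√152878290/466 + 162) = 1/(162 + √152878290/466)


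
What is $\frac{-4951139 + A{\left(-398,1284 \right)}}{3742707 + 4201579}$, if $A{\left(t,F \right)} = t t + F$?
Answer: $- \frac{684493}{1134898} \approx -0.60313$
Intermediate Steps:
$A{\left(t,F \right)} = F + t^{2}$ ($A{\left(t,F \right)} = t^{2} + F = F + t^{2}$)
$\frac{-4951139 + A{\left(-398,1284 \right)}}{3742707 + 4201579} = \frac{-4951139 + \left(1284 + \left(-398\right)^{2}\right)}{3742707 + 4201579} = \frac{-4951139 + \left(1284 + 158404\right)}{7944286} = \left(-4951139 + 159688\right) \frac{1}{7944286} = \left(-4791451\right) \frac{1}{7944286} = - \frac{684493}{1134898}$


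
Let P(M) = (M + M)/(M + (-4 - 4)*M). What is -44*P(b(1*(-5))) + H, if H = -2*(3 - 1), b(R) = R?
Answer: 60/7 ≈ 8.5714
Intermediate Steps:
P(M) = -2/7 (P(M) = (2*M)/(M - 8*M) = (2*M)/((-7*M)) = (2*M)*(-1/(7*M)) = -2/7)
H = -4 (H = -2*2 = -4)
-44*P(b(1*(-5))) + H = -44*(-2/7) - 4 = 88/7 - 4 = 60/7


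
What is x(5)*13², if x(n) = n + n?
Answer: 1690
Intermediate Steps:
x(n) = 2*n
x(5)*13² = (2*5)*13² = 10*169 = 1690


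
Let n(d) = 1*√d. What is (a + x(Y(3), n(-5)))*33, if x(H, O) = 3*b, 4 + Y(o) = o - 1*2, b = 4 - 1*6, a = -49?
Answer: -1815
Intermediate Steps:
b = -2 (b = 4 - 6 = -2)
n(d) = √d
Y(o) = -6 + o (Y(o) = -4 + (o - 1*2) = -4 + (o - 2) = -4 + (-2 + o) = -6 + o)
x(H, O) = -6 (x(H, O) = 3*(-2) = -6)
(a + x(Y(3), n(-5)))*33 = (-49 - 6)*33 = -55*33 = -1815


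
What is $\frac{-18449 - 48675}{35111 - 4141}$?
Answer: $- \frac{33562}{15485} \approx -2.1674$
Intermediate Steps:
$\frac{-18449 - 48675}{35111 - 4141} = - \frac{67124}{30970} = \left(-67124\right) \frac{1}{30970} = - \frac{33562}{15485}$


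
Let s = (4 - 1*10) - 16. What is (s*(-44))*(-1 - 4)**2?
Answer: 24200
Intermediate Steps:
s = -22 (s = (4 - 10) - 16 = -6 - 16 = -22)
(s*(-44))*(-1 - 4)**2 = (-22*(-44))*(-1 - 4)**2 = 968*(-5)**2 = 968*25 = 24200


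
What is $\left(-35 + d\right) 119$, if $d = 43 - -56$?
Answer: $7616$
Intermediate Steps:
$d = 99$ ($d = 43 + 56 = 99$)
$\left(-35 + d\right) 119 = \left(-35 + 99\right) 119 = 64 \cdot 119 = 7616$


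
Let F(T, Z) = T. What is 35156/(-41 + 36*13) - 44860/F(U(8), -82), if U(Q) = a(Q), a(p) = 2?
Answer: -9542454/427 ≈ -22348.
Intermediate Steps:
U(Q) = 2
35156/(-41 + 36*13) - 44860/F(U(8), -82) = 35156/(-41 + 36*13) - 44860/2 = 35156/(-41 + 468) - 44860*1/2 = 35156/427 - 22430 = -9542454/427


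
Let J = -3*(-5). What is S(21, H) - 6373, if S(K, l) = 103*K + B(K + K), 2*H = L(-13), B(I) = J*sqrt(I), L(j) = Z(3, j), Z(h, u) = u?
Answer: -4210 + 15*sqrt(42) ≈ -4112.8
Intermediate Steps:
J = 15
L(j) = j
B(I) = 15*sqrt(I)
H = -13/2 (H = (1/2)*(-13) = -13/2 ≈ -6.5000)
S(K, l) = 103*K + 15*sqrt(2)*sqrt(K) (S(K, l) = 103*K + 15*sqrt(K + K) = 103*K + 15*sqrt(2*K) = 103*K + 15*(sqrt(2)*sqrt(K)) = 103*K + 15*sqrt(2)*sqrt(K))
S(21, H) - 6373 = (103*21 + 15*sqrt(2)*sqrt(21)) - 6373 = (2163 + 15*sqrt(42)) - 6373 = -4210 + 15*sqrt(42)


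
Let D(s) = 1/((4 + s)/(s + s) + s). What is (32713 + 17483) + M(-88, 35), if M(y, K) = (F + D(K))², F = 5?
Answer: 311126918941/6195121 ≈ 50221.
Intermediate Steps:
D(s) = 1/(s + (4 + s)/(2*s)) (D(s) = 1/((4 + s)/((2*s)) + s) = 1/((4 + s)*(1/(2*s)) + s) = 1/((4 + s)/(2*s) + s) = 1/(s + (4 + s)/(2*s)))
M(y, K) = (5 + 2*K/(4 + K + 2*K²))²
(32713 + 17483) + M(-88, 35) = (32713 + 17483) + (20 + 7*35 + 10*35²)²/(4 + 35 + 2*35²)² = 50196 + (20 + 245 + 10*1225)²/(4 + 35 + 2*1225)² = 50196 + (20 + 245 + 12250)²/(4 + 35 + 2450)² = 50196 + 12515²/2489² = 50196 + (1/6195121)*156625225 = 50196 + 156625225/6195121 = 311126918941/6195121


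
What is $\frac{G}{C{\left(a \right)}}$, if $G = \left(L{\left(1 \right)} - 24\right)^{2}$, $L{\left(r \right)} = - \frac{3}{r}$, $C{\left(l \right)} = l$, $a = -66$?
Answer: $- \frac{243}{22} \approx -11.045$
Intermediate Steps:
$G = 729$ ($G = \left(- \frac{3}{1} - 24\right)^{2} = \left(\left(-3\right) 1 - 24\right)^{2} = \left(-3 - 24\right)^{2} = \left(-27\right)^{2} = 729$)
$\frac{G}{C{\left(a \right)}} = \frac{729}{-66} = 729 \left(- \frac{1}{66}\right) = - \frac{243}{22}$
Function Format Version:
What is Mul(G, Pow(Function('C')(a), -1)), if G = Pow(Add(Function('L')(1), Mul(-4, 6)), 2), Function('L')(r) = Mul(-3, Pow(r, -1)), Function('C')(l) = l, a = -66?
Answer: Rational(-243, 22) ≈ -11.045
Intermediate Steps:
G = 729 (G = Pow(Add(Mul(-3, Pow(1, -1)), Mul(-4, 6)), 2) = Pow(Add(Mul(-3, 1), -24), 2) = Pow(Add(-3, -24), 2) = Pow(-27, 2) = 729)
Mul(G, Pow(Function('C')(a), -1)) = Mul(729, Pow(-66, -1)) = Mul(729, Rational(-1, 66)) = Rational(-243, 22)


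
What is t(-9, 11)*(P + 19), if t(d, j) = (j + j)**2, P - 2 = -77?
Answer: -27104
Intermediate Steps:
P = -75 (P = 2 - 77 = -75)
t(d, j) = 4*j**2 (t(d, j) = (2*j)**2 = 4*j**2)
t(-9, 11)*(P + 19) = (4*11**2)*(-75 + 19) = (4*121)*(-56) = 484*(-56) = -27104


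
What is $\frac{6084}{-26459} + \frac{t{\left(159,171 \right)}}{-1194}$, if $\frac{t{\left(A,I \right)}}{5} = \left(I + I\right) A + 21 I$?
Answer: $- \frac{2558757717}{10530682} \approx -242.98$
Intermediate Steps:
$t{\left(A,I \right)} = 105 I + 10 A I$ ($t{\left(A,I \right)} = 5 \left(\left(I + I\right) A + 21 I\right) = 5 \left(2 I A + 21 I\right) = 5 \left(2 A I + 21 I\right) = 5 \left(21 I + 2 A I\right) = 105 I + 10 A I$)
$\frac{6084}{-26459} + \frac{t{\left(159,171 \right)}}{-1194} = \frac{6084}{-26459} + \frac{5 \cdot 171 \left(21 + 2 \cdot 159\right)}{-1194} = 6084 \left(- \frac{1}{26459}\right) + 5 \cdot 171 \left(21 + 318\right) \left(- \frac{1}{1194}\right) = - \frac{6084}{26459} + 5 \cdot 171 \cdot 339 \left(- \frac{1}{1194}\right) = - \frac{6084}{26459} + 289845 \left(- \frac{1}{1194}\right) = - \frac{6084}{26459} - \frac{96615}{398} = - \frac{2558757717}{10530682}$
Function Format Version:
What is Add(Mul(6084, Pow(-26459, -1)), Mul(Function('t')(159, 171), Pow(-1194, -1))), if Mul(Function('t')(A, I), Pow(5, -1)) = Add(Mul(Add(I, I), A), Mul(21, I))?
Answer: Rational(-2558757717, 10530682) ≈ -242.98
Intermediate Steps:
Function('t')(A, I) = Add(Mul(105, I), Mul(10, A, I)) (Function('t')(A, I) = Mul(5, Add(Mul(Add(I, I), A), Mul(21, I))) = Mul(5, Add(Mul(Mul(2, I), A), Mul(21, I))) = Mul(5, Add(Mul(2, A, I), Mul(21, I))) = Mul(5, Add(Mul(21, I), Mul(2, A, I))) = Add(Mul(105, I), Mul(10, A, I)))
Add(Mul(6084, Pow(-26459, -1)), Mul(Function('t')(159, 171), Pow(-1194, -1))) = Add(Mul(6084, Pow(-26459, -1)), Mul(Mul(5, 171, Add(21, Mul(2, 159))), Pow(-1194, -1))) = Add(Mul(6084, Rational(-1, 26459)), Mul(Mul(5, 171, Add(21, 318)), Rational(-1, 1194))) = Add(Rational(-6084, 26459), Mul(Mul(5, 171, 339), Rational(-1, 1194))) = Add(Rational(-6084, 26459), Mul(289845, Rational(-1, 1194))) = Add(Rational(-6084, 26459), Rational(-96615, 398)) = Rational(-2558757717, 10530682)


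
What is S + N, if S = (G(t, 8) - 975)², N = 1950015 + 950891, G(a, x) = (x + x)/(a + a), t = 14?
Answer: 188670435/49 ≈ 3.8504e+6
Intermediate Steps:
G(a, x) = x/a (G(a, x) = (2*x)/((2*a)) = (2*x)*(1/(2*a)) = x/a)
N = 2900906
S = 46526041/49 (S = (8/14 - 975)² = (8*(1/14) - 975)² = (4/7 - 975)² = (-6821/7)² = 46526041/49 ≈ 9.4951e+5)
S + N = 46526041/49 + 2900906 = 188670435/49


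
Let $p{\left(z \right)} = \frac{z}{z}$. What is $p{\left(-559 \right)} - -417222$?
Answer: $417223$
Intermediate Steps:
$p{\left(z \right)} = 1$
$p{\left(-559 \right)} - -417222 = 1 - -417222 = 1 + 417222 = 417223$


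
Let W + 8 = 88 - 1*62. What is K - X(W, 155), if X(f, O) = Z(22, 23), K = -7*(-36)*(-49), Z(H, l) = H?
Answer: -12370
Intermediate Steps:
K = -12348 (K = 252*(-49) = -12348)
W = 18 (W = -8 + (88 - 1*62) = -8 + (88 - 62) = -8 + 26 = 18)
X(f, O) = 22
K - X(W, 155) = -12348 - 1*22 = -12348 - 22 = -12370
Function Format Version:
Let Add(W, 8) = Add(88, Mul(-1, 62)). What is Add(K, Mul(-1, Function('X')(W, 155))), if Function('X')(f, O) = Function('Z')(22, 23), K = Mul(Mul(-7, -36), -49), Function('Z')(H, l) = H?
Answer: -12370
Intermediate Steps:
K = -12348 (K = Mul(252, -49) = -12348)
W = 18 (W = Add(-8, Add(88, Mul(-1, 62))) = Add(-8, Add(88, -62)) = Add(-8, 26) = 18)
Function('X')(f, O) = 22
Add(K, Mul(-1, Function('X')(W, 155))) = Add(-12348, Mul(-1, 22)) = Add(-12348, -22) = -12370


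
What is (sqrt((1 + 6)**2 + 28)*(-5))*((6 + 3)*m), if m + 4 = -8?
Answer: 540*sqrt(77) ≈ 4738.5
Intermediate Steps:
m = -12 (m = -4 - 8 = -12)
(sqrt((1 + 6)**2 + 28)*(-5))*((6 + 3)*m) = (sqrt((1 + 6)**2 + 28)*(-5))*((6 + 3)*(-12)) = (sqrt(7**2 + 28)*(-5))*(9*(-12)) = (sqrt(49 + 28)*(-5))*(-108) = (sqrt(77)*(-5))*(-108) = -5*sqrt(77)*(-108) = 540*sqrt(77)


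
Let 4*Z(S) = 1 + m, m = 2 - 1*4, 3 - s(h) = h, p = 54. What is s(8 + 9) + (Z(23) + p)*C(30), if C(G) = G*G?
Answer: 48361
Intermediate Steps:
s(h) = 3 - h
m = -2 (m = 2 - 4 = -2)
Z(S) = -1/4 (Z(S) = (1 - 2)/4 = (1/4)*(-1) = -1/4)
C(G) = G**2
s(8 + 9) + (Z(23) + p)*C(30) = (3 - (8 + 9)) + (-1/4 + 54)*30**2 = (3 - 1*17) + (215/4)*900 = (3 - 17) + 48375 = -14 + 48375 = 48361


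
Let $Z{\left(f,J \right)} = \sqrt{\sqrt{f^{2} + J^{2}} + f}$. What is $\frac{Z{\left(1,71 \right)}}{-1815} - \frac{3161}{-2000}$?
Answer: $\frac{3161}{2000} - \frac{\sqrt{1 + \sqrt{5042}}}{1815} \approx 1.5758$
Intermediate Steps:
$Z{\left(f,J \right)} = \sqrt{f + \sqrt{J^{2} + f^{2}}}$ ($Z{\left(f,J \right)} = \sqrt{\sqrt{J^{2} + f^{2}} + f} = \sqrt{f + \sqrt{J^{2} + f^{2}}}$)
$\frac{Z{\left(1,71 \right)}}{-1815} - \frac{3161}{-2000} = \frac{\sqrt{1 + \sqrt{71^{2} + 1^{2}}}}{-1815} - \frac{3161}{-2000} = \sqrt{1 + \sqrt{5041 + 1}} \left(- \frac{1}{1815}\right) - - \frac{3161}{2000} = \sqrt{1 + \sqrt{5042}} \left(- \frac{1}{1815}\right) + \frac{3161}{2000} = - \frac{\sqrt{1 + \sqrt{5042}}}{1815} + \frac{3161}{2000} = \frac{3161}{2000} - \frac{\sqrt{1 + \sqrt{5042}}}{1815}$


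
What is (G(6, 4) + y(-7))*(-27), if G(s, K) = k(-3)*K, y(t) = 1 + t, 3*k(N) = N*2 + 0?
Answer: 378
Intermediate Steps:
k(N) = 2*N/3 (k(N) = (N*2 + 0)/3 = (2*N + 0)/3 = (2*N)/3 = 2*N/3)
G(s, K) = -2*K (G(s, K) = ((2/3)*(-3))*K = -2*K)
(G(6, 4) + y(-7))*(-27) = (-2*4 + (1 - 7))*(-27) = (-8 - 6)*(-27) = -14*(-27) = 378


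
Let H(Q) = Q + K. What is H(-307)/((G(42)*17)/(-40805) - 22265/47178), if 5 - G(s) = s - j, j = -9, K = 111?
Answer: 377319264840/871630129 ≈ 432.89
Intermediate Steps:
G(s) = -4 - s (G(s) = 5 - (s - 1*(-9)) = 5 - (s + 9) = 5 - (9 + s) = 5 + (-9 - s) = -4 - s)
H(Q) = 111 + Q (H(Q) = Q + 111 = 111 + Q)
H(-307)/((G(42)*17)/(-40805) - 22265/47178) = (111 - 307)/(((-4 - 1*42)*17)/(-40805) - 22265/47178) = -196/(((-4 - 42)*17)*(-1/40805) - 22265*1/47178) = -196/(-46*17*(-1/40805) - 22265/47178) = -196/(-782*(-1/40805) - 22265/47178) = -196/(782/40805 - 22265/47178) = -196/(-871630129/1925098290) = -196*(-1925098290/871630129) = 377319264840/871630129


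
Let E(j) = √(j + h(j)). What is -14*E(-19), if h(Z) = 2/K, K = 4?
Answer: -7*I*√74 ≈ -60.216*I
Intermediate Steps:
h(Z) = ½ (h(Z) = 2/4 = 2*(¼) = ½)
E(j) = √(½ + j) (E(j) = √(j + ½) = √(½ + j))
-14*E(-19) = -7*√(2 + 4*(-19)) = -7*√(2 - 76) = -7*√(-74) = -7*I*√74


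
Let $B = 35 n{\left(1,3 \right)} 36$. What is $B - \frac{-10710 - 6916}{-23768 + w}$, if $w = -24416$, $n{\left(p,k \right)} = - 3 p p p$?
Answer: $- \frac{91076573}{24092} \approx -3780.4$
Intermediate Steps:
$n{\left(p,k \right)} = - 3 p^{3}$ ($n{\left(p,k \right)} = - 3 p^{2} p = - 3 p^{3}$)
$B = -3780$ ($B = 35 \left(- 3 \cdot 1^{3}\right) 36 = 35 \left(\left(-3\right) 1\right) 36 = 35 \left(-3\right) 36 = \left(-105\right) 36 = -3780$)
$B - \frac{-10710 - 6916}{-23768 + w} = -3780 - \frac{-10710 - 6916}{-23768 - 24416} = -3780 - - \frac{17626}{-48184} = -3780 - \left(-17626\right) \left(- \frac{1}{48184}\right) = -3780 - \frac{8813}{24092} = - \frac{91076573}{24092}$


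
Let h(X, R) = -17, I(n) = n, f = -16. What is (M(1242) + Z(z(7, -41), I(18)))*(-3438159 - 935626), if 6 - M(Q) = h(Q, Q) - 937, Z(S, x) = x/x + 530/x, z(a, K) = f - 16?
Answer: -38987919490/9 ≈ -4.3320e+9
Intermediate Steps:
z(a, K) = -32 (z(a, K) = -16 - 16 = -32)
Z(S, x) = 1 + 530/x
M(Q) = 960 (M(Q) = 6 - (-17 - 937) = 6 - 1*(-954) = 6 + 954 = 960)
(M(1242) + Z(z(7, -41), I(18)))*(-3438159 - 935626) = (960 + (530 + 18)/18)*(-3438159 - 935626) = (960 + (1/18)*548)*(-4373785) = (960 + 274/9)*(-4373785) = (8914/9)*(-4373785) = -38987919490/9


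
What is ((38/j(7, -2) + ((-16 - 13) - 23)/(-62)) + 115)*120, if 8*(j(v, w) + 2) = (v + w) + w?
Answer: 4471080/403 ≈ 11094.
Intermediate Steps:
j(v, w) = -2 + w/4 + v/8 (j(v, w) = -2 + ((v + w) + w)/8 = -2 + (v + 2*w)/8 = -2 + (w/4 + v/8) = -2 + w/4 + v/8)
((38/j(7, -2) + ((-16 - 13) - 23)/(-62)) + 115)*120 = ((38/(-2 + (¼)*(-2) + (⅛)*7) + ((-16 - 13) - 23)/(-62)) + 115)*120 = ((38/(-2 - ½ + 7/8) + (-29 - 23)*(-1/62)) + 115)*120 = ((38/(-13/8) - 52*(-1/62)) + 115)*120 = ((38*(-8/13) + 26/31) + 115)*120 = ((-304/13 + 26/31) + 115)*120 = (-9086/403 + 115)*120 = (37259/403)*120 = 4471080/403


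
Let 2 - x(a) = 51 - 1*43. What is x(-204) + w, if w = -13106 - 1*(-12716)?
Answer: -396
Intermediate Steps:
x(a) = -6 (x(a) = 2 - (51 - 1*43) = 2 - (51 - 43) = 2 - 1*8 = 2 - 8 = -6)
w = -390 (w = -13106 + 12716 = -390)
x(-204) + w = -6 - 390 = -396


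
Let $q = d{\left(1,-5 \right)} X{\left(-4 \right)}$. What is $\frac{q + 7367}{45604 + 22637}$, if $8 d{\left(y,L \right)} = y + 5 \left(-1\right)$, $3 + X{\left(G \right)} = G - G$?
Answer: $\frac{14737}{136482} \approx 0.10798$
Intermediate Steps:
$X{\left(G \right)} = -3$ ($X{\left(G \right)} = -3 + \left(G - G\right) = -3 + 0 = -3$)
$d{\left(y,L \right)} = - \frac{5}{8} + \frac{y}{8}$ ($d{\left(y,L \right)} = \frac{y + 5 \left(-1\right)}{8} = \frac{y - 5}{8} = \frac{-5 + y}{8} = - \frac{5}{8} + \frac{y}{8}$)
$q = \frac{3}{2}$ ($q = \left(- \frac{5}{8} + \frac{1}{8} \cdot 1\right) \left(-3\right) = \left(- \frac{5}{8} + \frac{1}{8}\right) \left(-3\right) = \left(- \frac{1}{2}\right) \left(-3\right) = \frac{3}{2} \approx 1.5$)
$\frac{q + 7367}{45604 + 22637} = \frac{\frac{3}{2} + 7367}{45604 + 22637} = \frac{14737}{2 \cdot 68241} = \frac{14737}{2} \cdot \frac{1}{68241} = \frac{14737}{136482}$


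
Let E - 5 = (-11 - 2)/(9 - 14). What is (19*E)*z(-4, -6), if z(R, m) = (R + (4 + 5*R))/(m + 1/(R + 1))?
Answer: 456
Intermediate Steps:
z(R, m) = (4 + 6*R)/(m + 1/(1 + R))
E = 38/5 (E = 5 + (-11 - 2)/(9 - 14) = 5 - 13/(-5) = 5 - 13*(-1/5) = 5 + 13/5 = 38/5 ≈ 7.6000)
(19*E)*z(-4, -6) = (19*(38/5))*(2*(2 + 3*(-4)**2 + 5*(-4))/(1 - 6 - 4*(-6))) = 722*(2*(2 + 3*16 - 20)/(1 - 6 + 24))/5 = 722*(2*(2 + 48 - 20)/19)/5 = 722*(2*(1/19)*30)/5 = (722/5)*(60/19) = 456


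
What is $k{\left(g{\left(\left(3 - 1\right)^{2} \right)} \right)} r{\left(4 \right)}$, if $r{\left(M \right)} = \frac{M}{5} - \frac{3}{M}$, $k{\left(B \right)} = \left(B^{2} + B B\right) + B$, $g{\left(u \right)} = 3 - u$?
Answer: $\frac{1}{20} \approx 0.05$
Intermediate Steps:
$k{\left(B \right)} = B + 2 B^{2}$ ($k{\left(B \right)} = \left(B^{2} + B^{2}\right) + B = 2 B^{2} + B = B + 2 B^{2}$)
$r{\left(M \right)} = - \frac{3}{M} + \frac{M}{5}$ ($r{\left(M \right)} = M \frac{1}{5} - \frac{3}{M} = \frac{M}{5} - \frac{3}{M} = - \frac{3}{M} + \frac{M}{5}$)
$k{\left(g{\left(\left(3 - 1\right)^{2} \right)} \right)} r{\left(4 \right)} = \left(3 - \left(3 - 1\right)^{2}\right) \left(1 + 2 \left(3 - \left(3 - 1\right)^{2}\right)\right) \left(- \frac{3}{4} + \frac{1}{5} \cdot 4\right) = \left(3 - 2^{2}\right) \left(1 + 2 \left(3 - 2^{2}\right)\right) \left(\left(-3\right) \frac{1}{4} + \frac{4}{5}\right) = \left(3 - 4\right) \left(1 + 2 \left(3 - 4\right)\right) \left(- \frac{3}{4} + \frac{4}{5}\right) = \left(3 - 4\right) \left(1 + 2 \left(3 - 4\right)\right) \frac{1}{20} = - (1 + 2 \left(-1\right)) \frac{1}{20} = - (1 - 2) \frac{1}{20} = \left(-1\right) \left(-1\right) \frac{1}{20} = 1 \cdot \frac{1}{20} = \frac{1}{20}$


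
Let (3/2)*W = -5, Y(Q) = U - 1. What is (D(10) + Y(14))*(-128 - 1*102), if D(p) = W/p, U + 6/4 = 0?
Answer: 1955/3 ≈ 651.67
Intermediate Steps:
U = -3/2 (U = -3/2 + 0 = -3/2 ≈ -1.5000)
Y(Q) = -5/2 (Y(Q) = -3/2 - 1 = -5/2)
W = -10/3 (W = (⅔)*(-5) = -10/3 ≈ -3.3333)
D(p) = -10/(3*p)
(D(10) + Y(14))*(-128 - 1*102) = (-10/3/10 - 5/2)*(-128 - 1*102) = (-10/3*⅒ - 5/2)*(-128 - 102) = (-⅓ - 5/2)*(-230) = -17/6*(-230) = 1955/3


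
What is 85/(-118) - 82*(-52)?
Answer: 503067/118 ≈ 4263.3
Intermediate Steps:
85/(-118) - 82*(-52) = 85*(-1/118) + 4264 = -85/118 + 4264 = 503067/118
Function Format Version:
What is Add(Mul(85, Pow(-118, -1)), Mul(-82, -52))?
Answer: Rational(503067, 118) ≈ 4263.3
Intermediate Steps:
Add(Mul(85, Pow(-118, -1)), Mul(-82, -52)) = Add(Mul(85, Rational(-1, 118)), 4264) = Add(Rational(-85, 118), 4264) = Rational(503067, 118)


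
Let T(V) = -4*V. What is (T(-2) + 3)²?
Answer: 121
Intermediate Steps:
(T(-2) + 3)² = (-4*(-2) + 3)² = (8 + 3)² = 11² = 121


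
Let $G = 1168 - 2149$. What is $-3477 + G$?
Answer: $-4458$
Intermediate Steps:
$G = -981$ ($G = 1168 - 2149 = -981$)
$-3477 + G = -3477 - 981 = -4458$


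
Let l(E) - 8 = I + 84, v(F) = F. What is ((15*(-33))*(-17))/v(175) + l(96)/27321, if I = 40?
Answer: 312829/6505 ≈ 48.091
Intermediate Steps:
l(E) = 132 (l(E) = 8 + (40 + 84) = 8 + 124 = 132)
((15*(-33))*(-17))/v(175) + l(96)/27321 = ((15*(-33))*(-17))/175 + 132/27321 = -495*(-17)*(1/175) + 132*(1/27321) = 8415*(1/175) + 44/9107 = 1683/35 + 44/9107 = 312829/6505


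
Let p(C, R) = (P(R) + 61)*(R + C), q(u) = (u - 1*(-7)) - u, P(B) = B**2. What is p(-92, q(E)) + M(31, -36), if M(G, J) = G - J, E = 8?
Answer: -9283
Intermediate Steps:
q(u) = 7 (q(u) = (u + 7) - u = (7 + u) - u = 7)
p(C, R) = (61 + R**2)*(C + R) (p(C, R) = (R**2 + 61)*(R + C) = (61 + R**2)*(C + R))
p(-92, q(E)) + M(31, -36) = (7**3 + 61*(-92) + 61*7 - 92*7**2) + (31 - 1*(-36)) = (343 - 5612 + 427 - 92*49) + (31 + 36) = (343 - 5612 + 427 - 4508) + 67 = -9350 + 67 = -9283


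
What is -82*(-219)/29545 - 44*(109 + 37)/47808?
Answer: 83592373/176560920 ≈ 0.47345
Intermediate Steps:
-82*(-219)/29545 - 44*(109 + 37)/47808 = 17958*(1/29545) - 44*146*(1/47808) = 17958/29545 - 6424*1/47808 = 17958/29545 - 803/5976 = 83592373/176560920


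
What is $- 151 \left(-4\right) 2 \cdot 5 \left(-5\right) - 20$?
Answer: $-30220$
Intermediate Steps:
$- 151 \left(-4\right) 2 \cdot 5 \left(-5\right) - 20 = - 151 \left(-8\right) 5 \left(-5\right) - 20 = - 151 \left(\left(-40\right) \left(-5\right)\right) - 20 = \left(-151\right) 200 - 20 = -30200 - 20 = -30220$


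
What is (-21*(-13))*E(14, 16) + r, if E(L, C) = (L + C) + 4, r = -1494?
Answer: 7788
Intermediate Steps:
E(L, C) = 4 + C + L (E(L, C) = (C + L) + 4 = 4 + C + L)
(-21*(-13))*E(14, 16) + r = (-21*(-13))*(4 + 16 + 14) - 1494 = 273*34 - 1494 = 9282 - 1494 = 7788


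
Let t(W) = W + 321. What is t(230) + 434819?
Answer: 435370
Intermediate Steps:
t(W) = 321 + W
t(230) + 434819 = (321 + 230) + 434819 = 551 + 434819 = 435370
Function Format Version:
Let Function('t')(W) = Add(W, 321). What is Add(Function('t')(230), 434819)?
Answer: 435370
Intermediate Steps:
Function('t')(W) = Add(321, W)
Add(Function('t')(230), 434819) = Add(Add(321, 230), 434819) = Add(551, 434819) = 435370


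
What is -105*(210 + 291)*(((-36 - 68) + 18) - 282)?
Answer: 19358640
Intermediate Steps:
-105*(210 + 291)*(((-36 - 68) + 18) - 282) = -52605*((-104 + 18) - 282) = -52605*(-86 - 282) = -52605*(-368) = -105*(-184368) = 19358640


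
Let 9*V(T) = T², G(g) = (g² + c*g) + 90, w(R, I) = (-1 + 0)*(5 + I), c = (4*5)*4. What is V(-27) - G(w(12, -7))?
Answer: -173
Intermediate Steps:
c = 80 (c = 20*4 = 80)
w(R, I) = -5 - I (w(R, I) = -(5 + I) = -5 - I)
G(g) = 90 + g² + 80*g (G(g) = (g² + 80*g) + 90 = 90 + g² + 80*g)
V(T) = T²/9
V(-27) - G(w(12, -7)) = (⅑)*(-27)² - (90 + (-5 - 1*(-7))² + 80*(-5 - 1*(-7))) = (⅑)*729 - (90 + (-5 + 7)² + 80*(-5 + 7)) = 81 - (90 + 2² + 80*2) = 81 - (90 + 4 + 160) = 81 - 1*254 = 81 - 254 = -173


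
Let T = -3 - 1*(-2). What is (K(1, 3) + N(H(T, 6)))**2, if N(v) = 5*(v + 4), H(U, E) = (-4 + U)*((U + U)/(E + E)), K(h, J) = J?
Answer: 26569/36 ≈ 738.03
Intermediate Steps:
T = -1 (T = -3 + 2 = -1)
H(U, E) = U*(-4 + U)/E (H(U, E) = (-4 + U)*((2*U)/((2*E))) = (-4 + U)*((2*U)*(1/(2*E))) = (-4 + U)*(U/E) = U*(-4 + U)/E)
N(v) = 20 + 5*v (N(v) = 5*(4 + v) = 20 + 5*v)
(K(1, 3) + N(H(T, 6)))**2 = (3 + (20 + 5*(-1*(-4 - 1)/6)))**2 = (3 + (20 + 5*(-1*1/6*(-5))))**2 = (3 + (20 + 5*(5/6)))**2 = (3 + (20 + 25/6))**2 = (3 + 145/6)**2 = (163/6)**2 = 26569/36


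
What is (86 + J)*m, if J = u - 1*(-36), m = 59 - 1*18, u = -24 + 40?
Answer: 5658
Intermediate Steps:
u = 16
m = 41 (m = 59 - 18 = 41)
J = 52 (J = 16 - 1*(-36) = 16 + 36 = 52)
(86 + J)*m = (86 + 52)*41 = 138*41 = 5658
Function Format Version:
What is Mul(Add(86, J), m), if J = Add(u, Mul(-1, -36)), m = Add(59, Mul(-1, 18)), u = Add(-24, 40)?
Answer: 5658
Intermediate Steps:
u = 16
m = 41 (m = Add(59, -18) = 41)
J = 52 (J = Add(16, Mul(-1, -36)) = Add(16, 36) = 52)
Mul(Add(86, J), m) = Mul(Add(86, 52), 41) = Mul(138, 41) = 5658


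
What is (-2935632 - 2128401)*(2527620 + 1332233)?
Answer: -19546422967149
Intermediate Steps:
(-2935632 - 2128401)*(2527620 + 1332233) = -5064033*3859853 = -19546422967149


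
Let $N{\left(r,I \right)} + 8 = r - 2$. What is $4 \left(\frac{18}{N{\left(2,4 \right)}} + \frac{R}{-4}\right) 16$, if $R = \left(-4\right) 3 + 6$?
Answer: $-48$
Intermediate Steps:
$R = -6$ ($R = -12 + 6 = -6$)
$N{\left(r,I \right)} = -10 + r$ ($N{\left(r,I \right)} = -8 + \left(r - 2\right) = -8 + \left(-2 + r\right) = -10 + r$)
$4 \left(\frac{18}{N{\left(2,4 \right)}} + \frac{R}{-4}\right) 16 = 4 \left(\frac{18}{-10 + 2} - \frac{6}{-4}\right) 16 = 4 \left(\frac{18}{-8} - - \frac{3}{2}\right) 16 = 4 \left(18 \left(- \frac{1}{8}\right) + \frac{3}{2}\right) 16 = 4 \left(- \frac{9}{4} + \frac{3}{2}\right) 16 = 4 \left(- \frac{3}{4}\right) 16 = \left(-3\right) 16 = -48$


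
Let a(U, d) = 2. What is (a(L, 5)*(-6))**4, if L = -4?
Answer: 20736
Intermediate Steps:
(a(L, 5)*(-6))**4 = (2*(-6))**4 = (-12)**4 = 20736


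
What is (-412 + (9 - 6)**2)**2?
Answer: 162409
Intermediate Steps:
(-412 + (9 - 6)**2)**2 = (-412 + 3**2)**2 = (-412 + 9)**2 = (-403)**2 = 162409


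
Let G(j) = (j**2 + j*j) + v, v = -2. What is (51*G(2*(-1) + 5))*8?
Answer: 6528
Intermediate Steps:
G(j) = -2 + 2*j**2 (G(j) = (j**2 + j*j) - 2 = (j**2 + j**2) - 2 = 2*j**2 - 2 = -2 + 2*j**2)
(51*G(2*(-1) + 5))*8 = (51*(-2 + 2*(2*(-1) + 5)**2))*8 = (51*(-2 + 2*(-2 + 5)**2))*8 = (51*(-2 + 2*3**2))*8 = (51*(-2 + 2*9))*8 = (51*(-2 + 18))*8 = (51*16)*8 = 816*8 = 6528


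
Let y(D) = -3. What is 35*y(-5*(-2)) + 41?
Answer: -64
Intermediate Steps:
35*y(-5*(-2)) + 41 = 35*(-3) + 41 = -105 + 41 = -64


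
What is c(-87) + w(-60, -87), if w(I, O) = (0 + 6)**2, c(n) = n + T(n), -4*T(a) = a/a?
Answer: -205/4 ≈ -51.250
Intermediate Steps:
T(a) = -1/4 (T(a) = -a/(4*a) = -1/4*1 = -1/4)
c(n) = -1/4 + n (c(n) = n - 1/4 = -1/4 + n)
w(I, O) = 36 (w(I, O) = 6**2 = 36)
c(-87) + w(-60, -87) = (-1/4 - 87) + 36 = -349/4 + 36 = -205/4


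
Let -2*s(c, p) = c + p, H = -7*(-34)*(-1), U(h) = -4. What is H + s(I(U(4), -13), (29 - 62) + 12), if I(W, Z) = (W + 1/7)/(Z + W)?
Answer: -27086/119 ≈ -227.61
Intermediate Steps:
I(W, Z) = (⅐ + W)/(W + Z) (I(W, Z) = (W + ⅐)/(W + Z) = (⅐ + W)/(W + Z))
H = -238 (H = 238*(-1) = -238)
s(c, p) = -c/2 - p/2 (s(c, p) = -(c + p)/2 = -c/2 - p/2)
H + s(I(U(4), -13), (29 - 62) + 12) = -238 + (-(⅐ - 4)/(2*(-4 - 13)) - ((29 - 62) + 12)/2) = -238 + (-(-27)/(2*(-17)*7) - (-33 + 12)/2) = -238 + (-(-1)*(-27)/(34*7) - ½*(-21)) = -238 + (-½*27/119 + 21/2) = -238 + (-27/238 + 21/2) = -238 + 1236/119 = -27086/119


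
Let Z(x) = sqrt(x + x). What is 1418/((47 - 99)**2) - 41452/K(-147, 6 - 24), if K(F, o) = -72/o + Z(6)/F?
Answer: -403658051113/38952472 - 1015574*sqrt(3)/28811 ≈ -10424.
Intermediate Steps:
Z(x) = sqrt(2)*sqrt(x) (Z(x) = sqrt(2*x) = sqrt(2)*sqrt(x))
K(F, o) = -72/o + 2*sqrt(3)/F (K(F, o) = -72/o + (sqrt(2)*sqrt(6))/F = -72/o + (2*sqrt(3))/F = -72/o + 2*sqrt(3)/F)
1418/((47 - 99)**2) - 41452/K(-147, 6 - 24) = 1418/((47 - 99)**2) - 41452/(-72/(6 - 24) + 2*sqrt(3)/(-147)) = 1418/((-52)**2) - 41452/(-72/(-18) + 2*sqrt(3)*(-1/147)) = 1418/2704 - 41452/(-72*(-1/18) - 2*sqrt(3)/147) = 1418*(1/2704) - 41452/(4 - 2*sqrt(3)/147) = 709/1352 - 41452/(4 - 2*sqrt(3)/147)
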